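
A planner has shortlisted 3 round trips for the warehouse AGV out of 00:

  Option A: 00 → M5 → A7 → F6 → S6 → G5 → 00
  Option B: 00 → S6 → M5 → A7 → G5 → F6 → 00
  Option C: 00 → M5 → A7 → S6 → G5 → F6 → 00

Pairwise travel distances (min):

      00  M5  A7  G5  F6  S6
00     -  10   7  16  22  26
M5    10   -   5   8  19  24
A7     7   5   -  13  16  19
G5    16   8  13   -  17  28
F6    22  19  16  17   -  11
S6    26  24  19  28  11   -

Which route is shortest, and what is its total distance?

Option A: 10 + 5 + 16 + 11 + 28 + 16 = 86
Option B: 26 + 24 + 5 + 13 + 17 + 22 = 107
Option C: 10 + 5 + 19 + 28 + 17 + 22 = 101

Shortest is Option A, total 86 min.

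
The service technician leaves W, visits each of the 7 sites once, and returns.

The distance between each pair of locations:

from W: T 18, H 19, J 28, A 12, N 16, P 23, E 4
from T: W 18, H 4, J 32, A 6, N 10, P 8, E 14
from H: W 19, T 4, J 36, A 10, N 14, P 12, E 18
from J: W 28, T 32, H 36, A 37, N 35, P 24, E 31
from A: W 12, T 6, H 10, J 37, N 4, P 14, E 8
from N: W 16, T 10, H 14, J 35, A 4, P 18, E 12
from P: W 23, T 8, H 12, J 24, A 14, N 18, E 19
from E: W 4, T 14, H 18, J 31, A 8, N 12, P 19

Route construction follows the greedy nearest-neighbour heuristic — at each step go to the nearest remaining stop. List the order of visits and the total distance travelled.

W → [E:4 / A:12 / N:16 / T:18 / H:19 / P:23 / J:28] → E (4)
E → [A:8 / N:12 / T:14 / H:18 / P:19 / J:31] → A (8)
A → [N:4 / T:6 / H:10 / P:14 / J:37] → N (4)
N → [T:10 / H:14 / P:18 / J:35] → T (10)
T → [H:4 / P:8 / J:32] → H (4)
H → [P:12 / J:36] → P (12)
P → [J:24] → J (24)
Return J→W: 28.
Total = 4 + 8 + 4 + 10 + 4 + 12 + 24 + 28 = 94.

94 along W → E → A → N → T → H → P → J → W.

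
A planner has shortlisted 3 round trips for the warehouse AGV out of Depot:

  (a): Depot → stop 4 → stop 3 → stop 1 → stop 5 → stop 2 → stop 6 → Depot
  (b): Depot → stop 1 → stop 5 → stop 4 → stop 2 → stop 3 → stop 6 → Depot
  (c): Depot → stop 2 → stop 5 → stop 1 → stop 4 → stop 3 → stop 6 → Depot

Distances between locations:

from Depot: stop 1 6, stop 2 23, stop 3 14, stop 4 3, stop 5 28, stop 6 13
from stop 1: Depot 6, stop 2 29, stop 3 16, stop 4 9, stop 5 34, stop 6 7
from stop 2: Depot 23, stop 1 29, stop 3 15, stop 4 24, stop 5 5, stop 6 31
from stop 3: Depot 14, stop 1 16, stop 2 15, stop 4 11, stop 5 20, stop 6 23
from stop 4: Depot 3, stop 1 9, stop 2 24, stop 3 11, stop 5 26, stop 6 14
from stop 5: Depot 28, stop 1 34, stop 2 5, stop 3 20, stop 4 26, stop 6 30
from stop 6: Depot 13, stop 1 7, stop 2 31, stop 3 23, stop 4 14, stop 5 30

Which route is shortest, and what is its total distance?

(a): 3 + 11 + 16 + 34 + 5 + 31 + 13 = 113
(b): 6 + 34 + 26 + 24 + 15 + 23 + 13 = 141
(c): 23 + 5 + 34 + 9 + 11 + 23 + 13 = 118

113 — (a) is the shortest.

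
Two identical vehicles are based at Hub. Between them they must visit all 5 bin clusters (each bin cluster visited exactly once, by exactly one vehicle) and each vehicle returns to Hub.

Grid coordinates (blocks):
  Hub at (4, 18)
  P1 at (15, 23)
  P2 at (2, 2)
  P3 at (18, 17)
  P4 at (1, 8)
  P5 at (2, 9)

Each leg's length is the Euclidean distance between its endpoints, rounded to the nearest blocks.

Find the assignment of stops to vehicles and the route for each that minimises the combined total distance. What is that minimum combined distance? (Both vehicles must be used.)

65 blocks — the smallest possible combined total.

Try each way of splitting the stops between the two vehicles (each non-empty) and, for each split, find the best tour for each vehicle:
  {P1} + {P2, P3, P4, P5}: 24 + 52 = 76
  {P2} + {P1, P3, P4, P5}: 32 + 48 = 80
  {P1, P2} + {P3, P4, P5}: 53 + 43 = 96
  {P3} + {P1, P2, P4, P5}: 28 + 53 = 81
  {P1, P3} + {P2, P4, P5}: 33 + 32 = 65
  {P2, P3} + {P1, P4, P5}: 52 + 42 = 94
  … (15 splits in total)
Best: vehicle 1 Hub → P1 → P3 → Hub = 33; vehicle 2 Hub → P2 → P4 → P5 → Hub = 32; combined 65.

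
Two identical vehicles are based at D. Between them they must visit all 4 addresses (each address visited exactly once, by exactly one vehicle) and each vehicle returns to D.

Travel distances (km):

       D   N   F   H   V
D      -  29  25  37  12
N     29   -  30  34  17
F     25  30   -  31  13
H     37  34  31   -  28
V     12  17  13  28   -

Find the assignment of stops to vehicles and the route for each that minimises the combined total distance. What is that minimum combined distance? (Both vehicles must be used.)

Check every non-empty split of the stops between the two vehicles; for each half take its own optimal tour:
  {N} + {F, H, V}: 58 + 93 = 151
  {F} + {N, H, V}: 50 + 100 = 150
  {N, F} + {H, V}: 84 + 77 = 161
  {H} + {N, F, V}: 74 + 84 = 158
  {N, H} + {F, V}: 100 + 50 = 150
  {F, H} + {N, V}: 93 + 58 = 151
  … (7 splits in total)
  {N, F, H} + {V}: 119 + 24 = 143  ← best
Best: vehicle 1 D → N → H → F → D = 119; vehicle 2 D → V → D = 24; combined 143.

143 km — the smallest possible combined total.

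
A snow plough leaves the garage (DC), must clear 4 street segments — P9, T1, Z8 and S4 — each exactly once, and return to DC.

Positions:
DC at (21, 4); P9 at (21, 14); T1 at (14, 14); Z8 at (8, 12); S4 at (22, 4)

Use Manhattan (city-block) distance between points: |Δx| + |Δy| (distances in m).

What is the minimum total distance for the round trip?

There are 12 distinct closed tours to check (reversals are equivalent).
DC → P9 → T1 → Z8 → S4 → DC: 10+7+8+22+1 = 48
DC → P9 → T1 → S4 → Z8 → DC: 10+7+18+22+21 = 78
DC → P9 → Z8 → T1 → S4 → DC: 10+15+8+18+1 = 52
DC → P9 → Z8 → S4 → T1 → DC: 10+15+22+18+17 = 82
DC → P9 → S4 → T1 → Z8 → DC: 10+11+18+8+21 = 68
DC → P9 → S4 → Z8 → T1 → DC: 10+11+22+8+17 = 68
DC → T1 → P9 → Z8 → S4 → DC: 17+7+15+22+1 = 62
DC → T1 → P9 → S4 → Z8 → DC: 17+7+11+22+21 = 78
DC → T1 → Z8 → P9 → S4 → DC: 17+8+15+11+1 = 52
DC → T1 → S4 → P9 → Z8 → DC: 17+18+11+15+21 = 82
DC → Z8 → P9 → T1 → S4 → DC: 21+15+7+18+1 = 62
DC → Z8 → T1 → P9 → S4 → DC: 21+8+7+11+1 = 48
The minimum is 48.
One optimal route: DC → P9 → T1 → Z8 → S4 → DC (or its reverse).

Shortest round trip = 48 m.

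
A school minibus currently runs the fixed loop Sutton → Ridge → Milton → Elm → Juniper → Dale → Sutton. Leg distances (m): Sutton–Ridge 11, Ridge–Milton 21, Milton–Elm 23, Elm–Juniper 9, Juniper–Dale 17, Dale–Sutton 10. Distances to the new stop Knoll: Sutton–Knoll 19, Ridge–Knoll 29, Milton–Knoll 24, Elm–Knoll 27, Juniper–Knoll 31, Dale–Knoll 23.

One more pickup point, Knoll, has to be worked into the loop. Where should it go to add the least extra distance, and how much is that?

Adding 28 m by placing Knoll on the Milton–Elm leg.

Insertion cost between consecutive stops i–j is d(i,Knoll) + d(Knoll,j) − d(i,j):
  between Sutton and Ridge: 19 + 29 − 11 = 37
  between Ridge and Milton: 29 + 24 − 21 = 32
  between Milton and Elm: 24 + 27 − 23 = 28
  between Elm and Juniper: 27 + 31 − 9 = 49
  between Juniper and Dale: 31 + 23 − 17 = 37
  between Dale and Sutton: 23 + 19 − 10 = 32
Cheapest insertion is between Milton and Elm, adding 28.
New total = 91 + 28 = 119.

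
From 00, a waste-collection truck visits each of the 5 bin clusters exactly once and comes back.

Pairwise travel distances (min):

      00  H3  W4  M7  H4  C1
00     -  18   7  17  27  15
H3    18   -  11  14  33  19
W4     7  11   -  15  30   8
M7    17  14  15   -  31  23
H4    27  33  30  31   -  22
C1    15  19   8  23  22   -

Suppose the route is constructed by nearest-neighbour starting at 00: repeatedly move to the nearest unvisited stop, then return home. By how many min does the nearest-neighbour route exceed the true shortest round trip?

7 min longer than the optimal tour.

00: W4=7, C1=15, M7=17, H3=18, H4=27 ⇒ W4
W4: C1=8, H3=11, M7=15, H4=30 ⇒ C1
C1: H3=19, H4=22, M7=23 ⇒ H3
H3: M7=14, H4=33 ⇒ M7
M7: H4=31 ⇒ H4
NN route 00 → W4 → C1 → H3 → M7 → H4 → 00 costs 106.
Optimal: 00 → M7 → H3 → W4 → C1 → H4 → 00 costs 99 (by enumerating all 60 distinct tours).
Excess = 106 − 99 = 7.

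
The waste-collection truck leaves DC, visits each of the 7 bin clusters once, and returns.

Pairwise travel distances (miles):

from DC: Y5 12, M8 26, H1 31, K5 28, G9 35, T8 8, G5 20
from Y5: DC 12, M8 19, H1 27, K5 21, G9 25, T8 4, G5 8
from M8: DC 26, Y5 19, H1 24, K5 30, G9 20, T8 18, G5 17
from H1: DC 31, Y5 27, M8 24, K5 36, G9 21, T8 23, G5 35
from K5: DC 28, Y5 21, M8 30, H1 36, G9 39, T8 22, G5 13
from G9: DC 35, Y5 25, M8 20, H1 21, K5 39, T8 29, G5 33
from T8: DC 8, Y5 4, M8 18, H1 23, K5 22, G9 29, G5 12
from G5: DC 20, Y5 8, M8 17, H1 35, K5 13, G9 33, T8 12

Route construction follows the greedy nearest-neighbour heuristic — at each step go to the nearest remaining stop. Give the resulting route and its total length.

From DC: distances to unvisited — T8=8, Y5=12, G5=20, M8=26, K5=28, H1=31, G9=35. Nearest is T8 (8).
From T8: distances to unvisited — Y5=4, G5=12, M8=18, K5=22, H1=23, G9=29. Nearest is Y5 (4).
From Y5: distances to unvisited — G5=8, M8=19, K5=21, G9=25, H1=27. Nearest is G5 (8).
From G5: distances to unvisited — K5=13, M8=17, G9=33, H1=35. Nearest is K5 (13).
From K5: distances to unvisited — M8=30, H1=36, G9=39. Nearest is M8 (30).
From M8: distances to unvisited — G9=20, H1=24. Nearest is G9 (20).
From G9: distances to unvisited — H1=21. Nearest is H1 (21).
Return H1→DC: 31.
Total = 8 + 4 + 8 + 13 + 30 + 20 + 21 + 31 = 135.

Total distance 135 miles via the nearest-neighbour route DC → T8 → Y5 → G5 → K5 → M8 → G9 → H1 → DC.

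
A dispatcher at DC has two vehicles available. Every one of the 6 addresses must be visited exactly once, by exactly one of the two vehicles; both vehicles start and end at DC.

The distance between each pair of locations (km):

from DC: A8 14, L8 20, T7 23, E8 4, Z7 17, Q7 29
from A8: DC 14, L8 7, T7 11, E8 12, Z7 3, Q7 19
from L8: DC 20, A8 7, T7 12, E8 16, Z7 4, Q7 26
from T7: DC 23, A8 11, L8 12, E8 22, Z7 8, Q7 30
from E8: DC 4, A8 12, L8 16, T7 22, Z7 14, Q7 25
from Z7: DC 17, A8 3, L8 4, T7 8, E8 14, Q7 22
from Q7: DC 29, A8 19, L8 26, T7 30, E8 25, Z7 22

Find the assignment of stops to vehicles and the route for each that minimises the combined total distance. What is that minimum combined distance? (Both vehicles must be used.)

Minimum combined distance: 98 km.

There are 2^5 − 1 = 31 ways to divide the 6 stops into two non-empty groups. For each, the best each vehicle can do is its own shortest tour through its group:
  {A8} + {L8, T7, E8, Z7, Q7}: 28 + 90 = 118
  {L8} + {A8, T7, E8, Z7, Q7}: 40 + 82 = 122
  {A8, L8} + {T7, E8, Z7, Q7}: 41 + 82 = 123
  {T7} + {A8, L8, E8, Z7, Q7}: 46 + 75 = 121
  {A8, T7} + {L8, E8, Z7, Q7}: 48 + 75 = 123
  {L8, T7} + {A8, E8, Z7, Q7}: 55 + 68 = 123
  … (31 splits in total)
  {E8} + {A8, L8, T7, Z7, Q7}: 8 + 90 = 98  ← best
Best: vehicle 1 DC → E8 → DC = 8; vehicle 2 DC → T7 → L8 → Z7 → A8 → Q7 → DC = 90; combined 98.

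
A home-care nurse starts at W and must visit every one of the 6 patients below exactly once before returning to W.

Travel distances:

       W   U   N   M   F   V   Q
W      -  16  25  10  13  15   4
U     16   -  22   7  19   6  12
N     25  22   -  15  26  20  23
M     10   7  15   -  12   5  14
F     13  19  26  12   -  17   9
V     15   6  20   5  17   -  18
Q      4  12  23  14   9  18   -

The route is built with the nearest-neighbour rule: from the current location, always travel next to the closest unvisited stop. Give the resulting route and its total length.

Total distance 83 via the nearest-neighbour route W → Q → F → M → V → U → N → W.

W → [Q:4 / M:10 / F:13 / V:15 / U:16 / N:25] → Q (4)
Q → [F:9 / U:12 / M:14 / V:18 / N:23] → F (9)
F → [M:12 / V:17 / U:19 / N:26] → M (12)
M → [V:5 / U:7 / N:15] → V (5)
V → [U:6 / N:20] → U (6)
U → [N:22] → N (22)
Return N→W: 25.
Total = 4 + 9 + 12 + 5 + 6 + 22 + 25 = 83.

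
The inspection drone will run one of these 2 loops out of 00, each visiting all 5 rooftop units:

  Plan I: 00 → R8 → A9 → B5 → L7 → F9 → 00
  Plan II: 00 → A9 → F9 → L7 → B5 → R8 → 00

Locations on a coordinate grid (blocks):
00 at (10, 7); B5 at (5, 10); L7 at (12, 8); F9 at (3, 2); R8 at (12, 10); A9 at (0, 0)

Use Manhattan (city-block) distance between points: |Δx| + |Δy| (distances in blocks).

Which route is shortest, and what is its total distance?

Plan I: 5 + 22 + 15 + 9 + 15 + 12 = 78
Plan II: 17 + 5 + 15 + 9 + 7 + 5 = 58

Shortest is Plan II, total 58 blocks.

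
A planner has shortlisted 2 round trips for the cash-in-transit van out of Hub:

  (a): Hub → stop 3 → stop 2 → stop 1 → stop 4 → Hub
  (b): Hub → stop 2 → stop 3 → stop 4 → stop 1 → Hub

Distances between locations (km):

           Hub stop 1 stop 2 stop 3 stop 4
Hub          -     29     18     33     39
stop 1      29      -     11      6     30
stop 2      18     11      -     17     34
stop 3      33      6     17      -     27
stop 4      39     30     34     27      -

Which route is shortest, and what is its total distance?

Shortest is (b), total 121 km.

(a): 33 + 17 + 11 + 30 + 39 = 130
(b): 18 + 17 + 27 + 30 + 29 = 121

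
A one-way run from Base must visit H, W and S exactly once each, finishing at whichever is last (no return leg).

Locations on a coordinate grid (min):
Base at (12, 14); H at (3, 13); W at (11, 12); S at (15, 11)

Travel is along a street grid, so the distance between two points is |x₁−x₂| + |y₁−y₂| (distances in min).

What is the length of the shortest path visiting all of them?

There are 3! = 6 possible orderings.
Base → H → W → S: 10+9+5 = 24
Base → H → S → W: 10+14+5 = 29
Base → W → H → S: 3+9+14 = 26
Base → W → S → H: 3+5+14 = 22
Base → S → H → W: 6+14+9 = 29
Base → S → W → H: 6+5+9 = 20
The minimum is 20.
One shortest path: Base → S → W → H.

Minimum one-way distance = 20 min.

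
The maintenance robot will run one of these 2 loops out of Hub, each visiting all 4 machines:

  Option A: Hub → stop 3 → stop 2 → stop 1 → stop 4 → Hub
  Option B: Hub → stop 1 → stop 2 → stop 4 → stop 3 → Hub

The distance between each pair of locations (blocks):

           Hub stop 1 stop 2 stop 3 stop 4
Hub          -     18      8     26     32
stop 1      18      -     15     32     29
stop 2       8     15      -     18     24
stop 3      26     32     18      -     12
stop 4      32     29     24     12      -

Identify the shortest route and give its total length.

Option A: 26 + 18 + 15 + 29 + 32 = 120
Option B: 18 + 15 + 24 + 12 + 26 = 95

Shortest is Option B, total 95 blocks.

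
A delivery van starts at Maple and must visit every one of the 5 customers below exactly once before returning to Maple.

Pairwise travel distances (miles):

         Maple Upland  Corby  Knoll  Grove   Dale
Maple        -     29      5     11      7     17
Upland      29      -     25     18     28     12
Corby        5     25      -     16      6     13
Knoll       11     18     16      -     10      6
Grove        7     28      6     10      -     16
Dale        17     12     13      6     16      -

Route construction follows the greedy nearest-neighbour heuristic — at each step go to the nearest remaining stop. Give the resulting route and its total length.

From Maple: distances to unvisited — Corby=5, Grove=7, Knoll=11, Dale=17, Upland=29. Nearest is Corby (5).
From Corby: distances to unvisited — Grove=6, Dale=13, Knoll=16, Upland=25. Nearest is Grove (6).
From Grove: distances to unvisited — Knoll=10, Dale=16, Upland=28. Nearest is Knoll (10).
From Knoll: distances to unvisited — Dale=6, Upland=18. Nearest is Dale (6).
From Dale: distances to unvisited — Upland=12. Nearest is Upland (12).
Return Upland→Maple: 29.
Total = 5 + 6 + 10 + 6 + 12 + 29 = 68.

Nearest-neighbour total = 68 miles; route Maple → Corby → Grove → Knoll → Dale → Upland → Maple.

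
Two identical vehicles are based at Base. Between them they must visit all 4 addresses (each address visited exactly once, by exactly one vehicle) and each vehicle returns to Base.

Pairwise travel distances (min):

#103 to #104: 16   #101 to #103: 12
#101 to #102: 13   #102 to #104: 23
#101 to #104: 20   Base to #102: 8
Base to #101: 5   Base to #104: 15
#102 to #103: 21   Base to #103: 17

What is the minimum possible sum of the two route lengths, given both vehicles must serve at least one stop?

Minimum combined distance: 64 min.

Try each way of splitting the stops between the two vehicles (each non-empty) and, for each split, find the best tour for each vehicle:
  {#101} + {#102, #103, #104}: 10 + 60 = 70
  {#102} + {#101, #103, #104}: 16 + 48 = 64
  {#101, #102} + {#103, #104}: 26 + 48 = 74
  {#103} + {#101, #102, #104}: 34 + 56 = 90
  {#101, #103} + {#102, #104}: 34 + 46 = 80
  {#102, #103} + {#101, #104}: 46 + 40 = 86
  … (7 splits in total)
Best: vehicle 1 Base → #102 → Base = 16; vehicle 2 Base → #101 → #103 → #104 → Base = 48; combined 64.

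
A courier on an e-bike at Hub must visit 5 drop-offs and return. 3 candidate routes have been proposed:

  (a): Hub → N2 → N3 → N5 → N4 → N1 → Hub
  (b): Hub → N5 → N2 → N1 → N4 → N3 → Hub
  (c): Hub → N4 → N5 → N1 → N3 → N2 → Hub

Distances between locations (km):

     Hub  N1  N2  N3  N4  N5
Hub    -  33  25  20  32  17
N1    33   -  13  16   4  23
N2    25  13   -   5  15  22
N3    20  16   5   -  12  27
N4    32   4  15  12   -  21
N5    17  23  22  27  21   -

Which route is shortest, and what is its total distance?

Shortest is (b), total 88 km.

(a): 25 + 5 + 27 + 21 + 4 + 33 = 115
(b): 17 + 22 + 13 + 4 + 12 + 20 = 88
(c): 32 + 21 + 23 + 16 + 5 + 25 = 122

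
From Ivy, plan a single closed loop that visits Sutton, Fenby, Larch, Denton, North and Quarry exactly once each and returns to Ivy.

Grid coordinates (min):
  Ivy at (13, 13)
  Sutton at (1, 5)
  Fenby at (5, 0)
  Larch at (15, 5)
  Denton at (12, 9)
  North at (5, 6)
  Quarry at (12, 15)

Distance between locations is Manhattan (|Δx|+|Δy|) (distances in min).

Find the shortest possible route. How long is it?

Minimum total distance: 58 min.

Ivy - Sutton - Fenby - Larch - Denton - North - Quarry - Ivy: 20+9+15+7+10+16+3 = 80
Ivy - Sutton - Fenby - Larch - Denton - Quarry - North - Ivy: 20+9+15+7+6+16+15 = 88
Ivy - Sutton - Fenby - Larch - North - Denton - Quarry - Ivy: 20+9+15+11+10+6+3 = 74
Ivy - Sutton - Fenby - Larch - North - Quarry - Denton - Ivy: 20+9+15+11+16+6+5 = 82
Ivy - Sutton - Fenby - Larch - Quarry - Denton - North - Ivy: 20+9+15+13+6+10+15 = 88
Ivy - Sutton - Fenby - Larch - Quarry - North - Denton - Ivy: 20+9+15+13+16+10+5 = 88
Ivy - Sutton - Fenby - Denton - Larch - North - Quarry - Ivy: 20+9+16+7+11+16+3 = 82
Ivy - Sutton - Fenby - Denton - Larch - Quarry - North - Ivy: 20+9+16+7+13+16+15 = 96
… (352 more)
Ivy - Larch - Sutton - Fenby - North - Denton - Quarry - Ivy: 10+14+9+6+10+6+3 = 58  ← best
The minimum is 58.
One optimal route: Ivy → Larch → Sutton → Fenby → North → Denton → Quarry → Ivy (or its reverse).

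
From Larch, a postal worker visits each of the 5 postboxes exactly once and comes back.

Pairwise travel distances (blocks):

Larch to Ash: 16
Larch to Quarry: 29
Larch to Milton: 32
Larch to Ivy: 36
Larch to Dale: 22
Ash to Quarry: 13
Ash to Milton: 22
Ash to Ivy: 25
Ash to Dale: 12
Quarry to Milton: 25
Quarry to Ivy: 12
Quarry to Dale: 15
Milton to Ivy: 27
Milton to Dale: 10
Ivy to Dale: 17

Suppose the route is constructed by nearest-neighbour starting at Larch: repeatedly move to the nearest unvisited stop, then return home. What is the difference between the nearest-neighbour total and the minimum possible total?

11 blocks longer than the optimal tour.

From Larch: Ash=16, Dale=22, Quarry=29, Milton=32, Ivy=36 → choose Ash (16).
From Ash: Dale=12, Quarry=13, Milton=22, Ivy=25 → choose Dale (12).
From Dale: Milton=10, Quarry=15, Ivy=17 → choose Milton (10).
From Milton: Quarry=25, Ivy=27 → choose Quarry (25).
From Quarry: Ivy=12 → choose Ivy (12).
NN route Larch → Ash → Dale → Milton → Quarry → Ivy → Larch costs 111.
Optimal: Larch → Ash → Quarry → Ivy → Milton → Dale → Larch costs 100 (by enumerating all 60 distinct tours).
Excess = 111 − 100 = 11.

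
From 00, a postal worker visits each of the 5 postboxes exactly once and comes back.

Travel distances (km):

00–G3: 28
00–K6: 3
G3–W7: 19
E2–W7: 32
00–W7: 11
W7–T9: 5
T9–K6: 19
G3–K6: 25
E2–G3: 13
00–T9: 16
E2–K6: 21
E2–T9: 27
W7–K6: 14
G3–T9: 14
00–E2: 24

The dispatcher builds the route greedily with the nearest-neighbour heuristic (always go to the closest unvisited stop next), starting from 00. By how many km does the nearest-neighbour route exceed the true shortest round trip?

From 00: K6=3, W7=11, T9=16, E2=24, G3=28 → choose K6 (3).
From K6: W7=14, T9=19, E2=21, G3=25 → choose W7 (14).
From W7: T9=5, G3=19, E2=32 → choose T9 (5).
From T9: G3=14, E2=27 → choose G3 (14).
From G3: E2=13 → choose E2 (13).
NN route 00 → K6 → W7 → T9 → G3 → E2 → 00 costs 73.
Optimal: 00 → W7 → T9 → G3 → E2 → K6 → 00 costs 67 (by enumerating all 60 distinct tours).
Excess = 73 − 67 = 6.

Excess over optimum: 6 km.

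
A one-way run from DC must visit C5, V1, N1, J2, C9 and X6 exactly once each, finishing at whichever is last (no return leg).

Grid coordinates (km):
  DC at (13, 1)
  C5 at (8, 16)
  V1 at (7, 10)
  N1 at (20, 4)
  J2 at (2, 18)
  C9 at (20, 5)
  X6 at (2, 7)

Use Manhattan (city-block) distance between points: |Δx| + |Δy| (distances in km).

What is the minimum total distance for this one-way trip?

Shortest open route: 54 km.

There are 6! = 720 possible orderings.
DC - C5 - V1 - N1 - J2 - C9 - X6: 20+7+19+32+31+20 = 129
DC - C5 - V1 - N1 - J2 - X6 - C9: 20+7+19+32+11+20 = 109
DC - C5 - V1 - N1 - C9 - J2 - X6: 20+7+19+1+31+11 = 89
DC - C5 - V1 - N1 - C9 - X6 - J2: 20+7+19+1+20+11 = 78
DC - C5 - V1 - N1 - X6 - J2 - C9: 20+7+19+21+11+31 = 109
DC - C5 - V1 - N1 - X6 - C9 - J2: 20+7+19+21+20+31 = 118
DC - C5 - V1 - J2 - N1 - C9 - X6: 20+7+13+32+1+20 = 93
DC - C5 - V1 - J2 - N1 - X6 - C9: 20+7+13+32+21+20 = 113
… (712 more)
DC - N1 - C9 - X6 - V1 - C5 - J2: 10+1+20+8+7+8 = 54  ← best
The minimum is 54.
One shortest path: DC → N1 → C9 → X6 → V1 → C5 → J2.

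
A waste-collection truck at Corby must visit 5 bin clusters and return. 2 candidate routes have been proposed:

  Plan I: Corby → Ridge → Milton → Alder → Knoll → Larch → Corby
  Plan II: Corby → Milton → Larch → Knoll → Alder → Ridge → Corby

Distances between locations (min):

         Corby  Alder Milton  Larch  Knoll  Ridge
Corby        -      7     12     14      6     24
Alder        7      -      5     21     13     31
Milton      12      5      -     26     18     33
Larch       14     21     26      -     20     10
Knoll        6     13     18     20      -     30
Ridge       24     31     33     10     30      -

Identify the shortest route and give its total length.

Shortest is Plan I, total 109 min.

Plan I: 24 + 33 + 5 + 13 + 20 + 14 = 109
Plan II: 12 + 26 + 20 + 13 + 31 + 24 = 126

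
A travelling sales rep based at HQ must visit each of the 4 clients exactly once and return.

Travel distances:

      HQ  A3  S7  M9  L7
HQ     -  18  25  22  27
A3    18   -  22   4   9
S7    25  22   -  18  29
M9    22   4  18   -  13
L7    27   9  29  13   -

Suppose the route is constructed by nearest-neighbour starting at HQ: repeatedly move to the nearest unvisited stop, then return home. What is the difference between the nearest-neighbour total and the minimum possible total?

From HQ: A3=18, M9=22, S7=25, L7=27 → choose A3 (18).
From A3: M9=4, L7=9, S7=22 → choose M9 (4).
From M9: L7=13, S7=18 → choose L7 (13).
From L7: S7=29 → choose S7 (29).
NN route HQ → A3 → M9 → L7 → S7 → HQ costs 89.
Optimal: HQ → A3 → L7 → M9 → S7 → HQ costs 83 (by enumerating all 12 distinct tours).
Excess = 89 − 83 = 6.

Excess over optimum: 6.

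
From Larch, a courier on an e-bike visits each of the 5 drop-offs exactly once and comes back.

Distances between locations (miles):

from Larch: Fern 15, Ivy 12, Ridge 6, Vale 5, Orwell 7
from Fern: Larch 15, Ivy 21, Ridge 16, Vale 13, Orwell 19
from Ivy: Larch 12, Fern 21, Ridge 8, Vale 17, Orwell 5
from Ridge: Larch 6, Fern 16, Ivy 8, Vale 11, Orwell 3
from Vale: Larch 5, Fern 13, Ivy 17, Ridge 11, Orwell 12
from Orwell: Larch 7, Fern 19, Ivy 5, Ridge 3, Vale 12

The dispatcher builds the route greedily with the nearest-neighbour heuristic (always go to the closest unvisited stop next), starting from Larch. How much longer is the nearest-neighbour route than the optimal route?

7 miles longer than the optimal tour.

From Larch: Vale=5, Ridge=6, Orwell=7, Ivy=12, Fern=15 → choose Vale (5).
From Vale: Ridge=11, Orwell=12, Fern=13, Ivy=17 → choose Ridge (11).
From Ridge: Orwell=3, Ivy=8, Fern=16 → choose Orwell (3).
From Orwell: Ivy=5, Fern=19 → choose Ivy (5).
From Ivy: Fern=21 → choose Fern (21).
NN route Larch → Vale → Ridge → Orwell → Ivy → Fern → Larch costs 60.
Optimal: Larch → Ridge → Orwell → Ivy → Fern → Vale → Larch costs 53 (by enumerating all 60 distinct tours).
Excess = 60 − 53 = 7.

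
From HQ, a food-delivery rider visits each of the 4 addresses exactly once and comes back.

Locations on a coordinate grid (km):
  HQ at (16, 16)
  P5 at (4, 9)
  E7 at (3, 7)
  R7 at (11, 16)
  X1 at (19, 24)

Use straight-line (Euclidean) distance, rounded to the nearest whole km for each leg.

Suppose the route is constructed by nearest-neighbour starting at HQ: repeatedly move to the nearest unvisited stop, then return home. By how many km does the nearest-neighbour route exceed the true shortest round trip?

From HQ: R7=5, X1=9, P5=14, E7=16 → choose R7 (5).
From R7: P5=10, X1=11, E7=12 → choose P5 (10).
From P5: E7=2, X1=21 → choose E7 (2).
From E7: X1=23 → choose X1 (23).
NN route HQ → R7 → P5 → E7 → X1 → HQ costs 49.
Optimal: HQ → P5 → E7 → R7 → X1 → HQ costs 48 (by enumerating all 12 distinct tours).
Excess = 49 − 48 = 1.

Excess over optimum: 1 km.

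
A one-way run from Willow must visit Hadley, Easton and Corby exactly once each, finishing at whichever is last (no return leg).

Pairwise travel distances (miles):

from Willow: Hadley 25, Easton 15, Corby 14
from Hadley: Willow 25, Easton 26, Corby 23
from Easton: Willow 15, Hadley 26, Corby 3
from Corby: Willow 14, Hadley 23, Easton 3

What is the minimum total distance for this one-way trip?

Minimum one-way distance = 41 miles.

There are 3! = 6 possible orderings.
Willow - Hadley - Easton - Corby: 25+26+3 = 54
Willow - Hadley - Corby - Easton: 25+23+3 = 51
Willow - Easton - Hadley - Corby: 15+26+23 = 64
Willow - Easton - Corby - Hadley: 15+3+23 = 41
Willow - Corby - Hadley - Easton: 14+23+26 = 63
Willow - Corby - Easton - Hadley: 14+3+26 = 43
The minimum is 41.
One shortest path: Willow → Easton → Corby → Hadley.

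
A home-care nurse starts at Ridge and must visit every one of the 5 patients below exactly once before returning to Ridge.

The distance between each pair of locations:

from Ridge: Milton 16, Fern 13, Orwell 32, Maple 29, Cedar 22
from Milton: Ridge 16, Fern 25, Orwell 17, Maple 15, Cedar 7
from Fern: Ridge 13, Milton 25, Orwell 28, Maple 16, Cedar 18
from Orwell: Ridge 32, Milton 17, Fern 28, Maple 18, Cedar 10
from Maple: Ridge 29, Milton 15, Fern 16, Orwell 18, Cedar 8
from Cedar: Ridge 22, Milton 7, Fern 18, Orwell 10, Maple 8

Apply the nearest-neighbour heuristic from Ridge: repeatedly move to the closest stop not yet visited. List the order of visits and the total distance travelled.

From Ridge: distances to unvisited — Fern=13, Milton=16, Cedar=22, Maple=29, Orwell=32. Nearest is Fern (13).
From Fern: distances to unvisited — Maple=16, Cedar=18, Milton=25, Orwell=28. Nearest is Maple (16).
From Maple: distances to unvisited — Cedar=8, Milton=15, Orwell=18. Nearest is Cedar (8).
From Cedar: distances to unvisited — Milton=7, Orwell=10. Nearest is Milton (7).
From Milton: distances to unvisited — Orwell=17. Nearest is Orwell (17).
Return Orwell→Ridge: 32.
Total = 13 + 16 + 8 + 7 + 17 + 32 = 93.

Total distance 93 via the nearest-neighbour route Ridge → Fern → Maple → Cedar → Milton → Orwell → Ridge.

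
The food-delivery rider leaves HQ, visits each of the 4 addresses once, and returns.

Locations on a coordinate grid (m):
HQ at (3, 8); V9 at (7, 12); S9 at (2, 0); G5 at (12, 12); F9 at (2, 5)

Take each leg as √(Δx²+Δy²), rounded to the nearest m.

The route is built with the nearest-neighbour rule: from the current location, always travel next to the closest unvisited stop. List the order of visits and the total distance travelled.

From HQ: distances to unvisited — F9=3, V9=6, S9=8, G5=10. Nearest is F9 (3).
From F9: distances to unvisited — S9=5, V9=9, G5=12. Nearest is S9 (5).
From S9: distances to unvisited — V9=13, G5=16. Nearest is V9 (13).
From V9: distances to unvisited — G5=5. Nearest is G5 (5).
Return G5→HQ: 10.
Total = 3 + 5 + 13 + 5 + 10 = 36.

Total distance 36 m via the nearest-neighbour route HQ → F9 → S9 → V9 → G5 → HQ.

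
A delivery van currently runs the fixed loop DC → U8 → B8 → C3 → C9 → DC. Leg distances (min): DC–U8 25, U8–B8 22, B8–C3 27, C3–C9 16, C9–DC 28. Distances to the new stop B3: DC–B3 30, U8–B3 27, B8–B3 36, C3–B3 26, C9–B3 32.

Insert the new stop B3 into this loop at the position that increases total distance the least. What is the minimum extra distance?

+32 min — insert B3 between DC and U8.

Insertion cost between consecutive stops i–j is d(i,B3) + d(B3,j) − d(i,j):
  between DC and U8: 30 + 27 − 25 = 32
  between U8 and B8: 27 + 36 − 22 = 41
  between B8 and C3: 36 + 26 − 27 = 35
  between C3 and C9: 26 + 32 − 16 = 42
  between C9 and DC: 32 + 30 − 28 = 34
Cheapest insertion is between DC and U8, adding 32.
New total = 118 + 32 = 150.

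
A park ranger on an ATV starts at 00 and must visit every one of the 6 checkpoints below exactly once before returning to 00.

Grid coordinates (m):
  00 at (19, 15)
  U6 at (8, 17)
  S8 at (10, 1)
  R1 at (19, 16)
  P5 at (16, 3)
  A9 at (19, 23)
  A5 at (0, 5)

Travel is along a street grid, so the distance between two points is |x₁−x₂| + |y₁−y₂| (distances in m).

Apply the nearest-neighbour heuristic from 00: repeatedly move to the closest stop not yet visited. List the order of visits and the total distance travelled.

Total distance 98 m via the nearest-neighbour route 00 → R1 → A9 → U6 → S8 → P5 → A5 → 00.

00 → [R1:1 / A9:8 / U6:13 / P5:15 / S8:23 / A5:29] → R1 (1)
R1 → [A9:7 / U6:12 / P5:16 / S8:24 / A5:30] → A9 (7)
A9 → [U6:17 / P5:23 / S8:31 / A5:37] → U6 (17)
U6 → [S8:18 / A5:20 / P5:22] → S8 (18)
S8 → [P5:8 / A5:14] → P5 (8)
P5 → [A5:18] → A5 (18)
Return A5→00: 29.
Total = 1 + 7 + 17 + 18 + 8 + 18 + 29 = 98.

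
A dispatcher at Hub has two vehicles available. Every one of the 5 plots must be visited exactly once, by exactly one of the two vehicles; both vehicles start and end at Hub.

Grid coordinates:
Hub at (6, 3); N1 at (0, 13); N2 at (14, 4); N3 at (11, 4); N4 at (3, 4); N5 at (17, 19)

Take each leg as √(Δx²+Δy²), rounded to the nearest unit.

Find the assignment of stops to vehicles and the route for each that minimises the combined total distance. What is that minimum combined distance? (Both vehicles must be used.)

There are 2^4 − 1 = 15 ways to divide the 5 stops into two non-empty groups. For each, the best each vehicle can do is its own shortest tour through its group:
  {N1} + {N2, N3, N4, N5}: 24 + 47 = 71
  {N2} + {N1, N3, N4, N5}: 16 + 51 = 67
  {N1, N2} + {N3, N4, N5}: 37 + 45 = 82
  {N3} + {N1, N2, N4, N5}: 10 + 53 = 63
  {N1, N3} + {N2, N4, N5}: 31 + 47 = 78
  {N2, N3} + {N1, N4, N5}: 16 + 49 = 65
  … (15 splits in total)
  {N4} + {N1, N2, N3, N5}: 6 + 53 = 59  ← best
Best: vehicle 1 Hub → N4 → Hub = 6; vehicle 2 Hub → N1 → N5 → N2 → N3 → Hub = 53; combined 59.

Minimum combined distance: 59.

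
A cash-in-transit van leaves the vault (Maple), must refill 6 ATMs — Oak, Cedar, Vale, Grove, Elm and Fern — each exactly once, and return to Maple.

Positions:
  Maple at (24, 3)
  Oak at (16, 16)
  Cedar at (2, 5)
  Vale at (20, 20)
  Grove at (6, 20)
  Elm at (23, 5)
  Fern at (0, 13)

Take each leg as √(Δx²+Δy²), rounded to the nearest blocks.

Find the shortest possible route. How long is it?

Minimum total distance: 73 blocks.

With 6 stops there are 6!/2 = 360 distinct round trips (a route and its reverse cost the same).
Maple-Oak-Cedar-Vale-Grove-Elm-Fern-Maple: 15+18+23+14+23+24+26 = 143
Maple-Oak-Cedar-Vale-Grove-Fern-Elm-Maple: 15+18+23+14+9+24+2 = 105
Maple-Oak-Cedar-Vale-Elm-Grove-Fern-Maple: 15+18+23+15+23+9+26 = 129
Maple-Oak-Cedar-Vale-Elm-Fern-Grove-Maple: 15+18+23+15+24+9+25 = 129
Maple-Oak-Cedar-Vale-Fern-Grove-Elm-Maple: 15+18+23+21+9+23+2 = 111
Maple-Oak-Cedar-Vale-Fern-Elm-Grove-Maple: 15+18+23+21+24+23+25 = 149
Maple-Oak-Cedar-Grove-Vale-Elm-Fern-Maple: 15+18+16+14+15+24+26 = 128
Maple-Oak-Cedar-Grove-Vale-Fern-Elm-Maple: 15+18+16+14+21+24+2 = 110
… (352 more)
Maple-Cedar-Fern-Grove-Oak-Vale-Elm-Maple: 22+8+9+11+6+15+2 = 73  ← best
The minimum is 73.
One optimal route: Maple → Cedar → Fern → Grove → Oak → Vale → Elm → Maple (or its reverse).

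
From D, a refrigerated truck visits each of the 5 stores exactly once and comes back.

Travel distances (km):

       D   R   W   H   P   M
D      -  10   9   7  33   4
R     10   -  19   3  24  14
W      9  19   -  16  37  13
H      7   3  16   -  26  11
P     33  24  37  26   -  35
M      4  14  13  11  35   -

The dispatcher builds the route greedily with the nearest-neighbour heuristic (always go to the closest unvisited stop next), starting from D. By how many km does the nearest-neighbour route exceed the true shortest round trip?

D: M=4, H=7, W=9, R=10, P=33 ⇒ M
M: H=11, W=13, R=14, P=35 ⇒ H
H: R=3, W=16, P=26 ⇒ R
R: W=19, P=24 ⇒ W
W: P=37 ⇒ P
NN route D → M → H → R → W → P → D costs 107.
Optimal: D → W → P → R → H → M → D costs 88 (by enumerating all 60 distinct tours).
Excess = 107 − 88 = 19.

Excess over optimum: 19 km.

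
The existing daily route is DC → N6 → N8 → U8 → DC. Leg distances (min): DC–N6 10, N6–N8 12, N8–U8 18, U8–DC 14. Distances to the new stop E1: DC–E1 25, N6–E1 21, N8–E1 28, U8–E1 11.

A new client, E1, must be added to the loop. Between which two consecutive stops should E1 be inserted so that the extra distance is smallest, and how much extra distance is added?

Insertion cost between consecutive stops i–j is d(i,E1) + d(E1,j) − d(i,j):
  between DC and N6: 25 + 21 − 10 = 36
  between N6 and N8: 21 + 28 − 12 = 37
  between N8 and U8: 28 + 11 − 18 = 21
  between U8 and DC: 11 + 25 − 14 = 22
Cheapest insertion is between N8 and U8, adding 21.
New total = 54 + 21 = 75.

+21 min — insert E1 between N8 and U8.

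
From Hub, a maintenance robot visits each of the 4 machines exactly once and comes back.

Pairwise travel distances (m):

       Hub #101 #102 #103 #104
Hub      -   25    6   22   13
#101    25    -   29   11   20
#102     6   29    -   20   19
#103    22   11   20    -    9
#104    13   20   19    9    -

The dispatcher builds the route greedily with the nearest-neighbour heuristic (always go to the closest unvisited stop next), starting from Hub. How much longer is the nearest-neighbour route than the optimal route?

From Hub: #102=6, #104=13, #103=22, #101=25 → choose #102 (6).
From #102: #104=19, #103=20, #101=29 → choose #104 (19).
From #104: #103=9, #101=20 → choose #103 (9).
From #103: #101=11 → choose #101 (11).
NN route Hub → #102 → #104 → #103 → #101 → Hub costs 70.
Optimal: Hub → #102 → #101 → #103 → #104 → Hub costs 68 (by enumerating all 12 distinct tours).
Excess = 70 − 68 = 2.

Excess over optimum: 2 m.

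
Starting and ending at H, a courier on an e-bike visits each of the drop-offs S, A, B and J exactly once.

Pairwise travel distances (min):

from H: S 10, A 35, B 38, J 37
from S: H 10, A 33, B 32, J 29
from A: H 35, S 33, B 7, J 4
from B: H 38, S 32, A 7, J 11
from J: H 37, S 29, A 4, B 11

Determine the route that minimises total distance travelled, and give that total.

With 4 stops there are 4!/2 = 12 distinct round trips (a route and its reverse cost the same).
H-S-A-B-J-H: 10+33+7+11+37 = 98
H-S-A-J-B-H: 10+33+4+11+38 = 96
H-S-B-A-J-H: 10+32+7+4+37 = 90
H-S-B-J-A-H: 10+32+11+4+35 = 92
H-S-J-A-B-H: 10+29+4+7+38 = 88
H-S-J-B-A-H: 10+29+11+7+35 = 92
H-A-S-B-J-H: 35+33+32+11+37 = 148
H-A-S-J-B-H: 35+33+29+11+38 = 146
H-A-B-S-J-H: 35+7+32+29+37 = 140
H-A-J-S-B-H: 35+4+29+32+38 = 138
H-B-S-A-J-H: 38+32+33+4+37 = 144
H-B-A-S-J-H: 38+7+33+29+37 = 144
The minimum is 88.
One optimal route: H → S → J → A → B → H (or its reverse).

88 min — the shortest possible round trip.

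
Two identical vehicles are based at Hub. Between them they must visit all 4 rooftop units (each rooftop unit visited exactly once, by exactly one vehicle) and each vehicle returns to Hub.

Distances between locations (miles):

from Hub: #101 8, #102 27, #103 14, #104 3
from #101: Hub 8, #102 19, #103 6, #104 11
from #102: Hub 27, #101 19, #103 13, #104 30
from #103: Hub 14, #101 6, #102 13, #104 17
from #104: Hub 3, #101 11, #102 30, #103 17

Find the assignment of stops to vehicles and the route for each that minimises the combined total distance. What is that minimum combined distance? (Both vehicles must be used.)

Try each way of splitting the stops between the two vehicles (each non-empty) and, for each split, find the best tour for each vehicle:
  {#101} + {#102, #103, #104}: 16 + 60 = 76
  {#102} + {#101, #103, #104}: 54 + 34 = 88
  {#101, #102} + {#103, #104}: 54 + 34 = 88
  {#103} + {#101, #102, #104}: 28 + 60 = 88
  {#101, #103} + {#102, #104}: 28 + 60 = 88
  {#102, #103} + {#101, #104}: 54 + 22 = 76
  … (7 splits in total)
  {#101, #102, #103} + {#104}: 54 + 6 = 60  ← best
Best: vehicle 1 Hub → #101 → #102 → #103 → Hub = 54; vehicle 2 Hub → #104 → Hub = 6; combined 60.

Minimum combined distance: 60 miles.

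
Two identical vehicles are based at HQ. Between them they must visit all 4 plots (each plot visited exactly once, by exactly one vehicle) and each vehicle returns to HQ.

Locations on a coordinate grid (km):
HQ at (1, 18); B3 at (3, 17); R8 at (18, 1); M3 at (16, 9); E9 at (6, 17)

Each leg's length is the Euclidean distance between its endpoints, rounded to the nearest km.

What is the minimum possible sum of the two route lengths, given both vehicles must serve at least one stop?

There are 2^3 − 1 = 7 ways to divide the 4 stops into two non-empty groups. For each, the best each vehicle can do is its own shortest tour through its group:
  {B3} + {R8, M3, E9}: 4 + 50 = 54
  {R8} + {B3, M3, E9}: 48 + 35 = 83
  {B3, R8} + {M3, E9}: 48 + 35 = 83
  {M3} + {B3, R8, E9}: 34 + 49 = 83
  {B3, M3} + {R8, E9}: 34 + 49 = 83
  {R8, M3} + {B3, E9}: 49 + 10 = 59
  … (7 splits in total)
Best: vehicle 1 HQ → B3 → HQ = 4; vehicle 2 HQ → R8 → M3 → E9 → HQ = 50; combined 54.

54 km — the smallest possible combined total.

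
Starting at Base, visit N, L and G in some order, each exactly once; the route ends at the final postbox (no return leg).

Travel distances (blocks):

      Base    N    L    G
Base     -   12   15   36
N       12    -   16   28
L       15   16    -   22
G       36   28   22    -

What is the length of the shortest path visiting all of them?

There are 3! = 6 possible orderings.
Base - N - L - G: 12+16+22 = 50
Base - N - G - L: 12+28+22 = 62
Base - L - N - G: 15+16+28 = 59
Base - L - G - N: 15+22+28 = 65
Base - G - N - L: 36+28+16 = 80
Base - G - L - N: 36+22+16 = 74
The minimum is 50.
One shortest path: Base → N → L → G.

Shortest open route: 50 blocks.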